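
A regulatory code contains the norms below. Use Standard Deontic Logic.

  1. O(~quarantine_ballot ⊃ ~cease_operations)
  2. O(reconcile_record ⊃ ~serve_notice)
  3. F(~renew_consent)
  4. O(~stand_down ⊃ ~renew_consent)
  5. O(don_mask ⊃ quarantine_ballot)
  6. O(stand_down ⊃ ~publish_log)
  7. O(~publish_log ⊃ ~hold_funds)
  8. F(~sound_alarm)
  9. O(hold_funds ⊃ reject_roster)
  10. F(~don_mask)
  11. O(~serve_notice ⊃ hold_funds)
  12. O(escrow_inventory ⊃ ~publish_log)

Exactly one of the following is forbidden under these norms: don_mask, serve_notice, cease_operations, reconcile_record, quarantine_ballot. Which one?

F(~renew_consent) at premise 3 means O(renew_consent).
Premise 4 is O(~stand_down ⊃ ~renew_consent); contrapositively O(renew_consent ⊃ stand_down). Since O(renew_consent) holds, K gives O(stand_down).
With premise 6, O(stand_down ⊃ ~publish_log), the K-axiom yields O(~publish_log).
With premise 7, O(~publish_log ⊃ ~hold_funds), the K-axiom yields O(~hold_funds).
Premise 11 is O(~serve_notice ⊃ hold_funds); contrapositively O(~hold_funds ⊃ serve_notice). Since O(~hold_funds) holds, K gives O(serve_notice).
Premise 2 is O(reconcile_record ⊃ ~serve_notice); contrapositively O(serve_notice ⊃ ~reconcile_record). Since O(serve_notice) holds, K gives O(~reconcile_record).
So O(~reconcile_record) holds, i.e. reconcile_record is forbidden. None of the other listed options is forbidden under the premises.

reconcile_record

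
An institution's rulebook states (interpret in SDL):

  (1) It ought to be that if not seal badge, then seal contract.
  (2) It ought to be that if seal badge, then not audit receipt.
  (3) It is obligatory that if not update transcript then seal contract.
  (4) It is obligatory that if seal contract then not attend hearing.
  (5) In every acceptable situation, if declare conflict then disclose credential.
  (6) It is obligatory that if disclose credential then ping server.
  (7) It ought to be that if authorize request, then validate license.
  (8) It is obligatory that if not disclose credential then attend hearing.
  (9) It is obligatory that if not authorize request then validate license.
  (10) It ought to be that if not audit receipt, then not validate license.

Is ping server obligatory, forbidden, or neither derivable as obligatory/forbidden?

Obligatory

Premises 7 and 9 are O(authorize_request → validate_license) and O(¬authorize_request → validate_license); every ideal world satisfies authorize_request or ¬authorize_request, so in either case validate_license holds — hence O(validate_license).
Premise 10, O(¬audit_receipt → ¬validate_license), contraposes to O(validate_license → audit_receipt); with O(validate_license) we get O(audit_receipt).
Premise 2, O(seal_badge → ¬audit_receipt), contraposes to O(audit_receipt → ¬seal_badge); with O(audit_receipt) we get O(¬seal_badge).
Applying K to premise 1 (O(¬seal_badge → seal_contract)) and O(¬seal_badge) yields O(seal_contract).
Premise 4 is O(seal_contract → ¬attend_hearing); since O(seal_contract), deontic closure gives O(¬attend_hearing).
Premise 8 is O(¬disclose_credential → attend_hearing); contrapositively O(¬attend_hearing → disclose_credential). Since O(¬attend_hearing) holds, K gives O(disclose_credential).
Premise 6 is O(disclose_credential → ping_server); since O(disclose_credential), deontic closure gives O(ping_server).
Premises 3, 5 do not contribute to this derivation.
Hence ping_server is obligatory.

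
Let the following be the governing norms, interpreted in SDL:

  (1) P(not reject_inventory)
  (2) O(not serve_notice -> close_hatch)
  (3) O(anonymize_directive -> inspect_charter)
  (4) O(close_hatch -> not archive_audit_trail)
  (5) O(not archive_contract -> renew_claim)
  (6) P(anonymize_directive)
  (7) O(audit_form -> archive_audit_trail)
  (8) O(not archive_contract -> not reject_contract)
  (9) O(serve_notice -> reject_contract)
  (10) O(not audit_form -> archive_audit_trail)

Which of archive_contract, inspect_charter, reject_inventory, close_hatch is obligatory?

archive_contract

By case analysis on audit_form: premise 7 gives O(audit_form -> archive_audit_trail) and premise 10 gives O(not audit_form -> archive_audit_trail), so O(archive_audit_trail) either way.
Premise 4, O(close_hatch -> not archive_audit_trail), contraposes to O(archive_audit_trail -> not close_hatch); with O(archive_audit_trail) we get O(not close_hatch).
Premise 2, O(not serve_notice -> close_hatch), contraposes to O(not close_hatch -> serve_notice); with O(not close_hatch) we get O(serve_notice).
Applying K to premise 9 (O(serve_notice -> reject_contract)) and O(serve_notice) yields O(reject_contract).
Premise 8, O(not archive_contract -> not reject_contract), contraposes to O(reject_contract -> archive_contract); with O(reject_contract) we get O(archive_contract).
So O(archive_contract) holds — archive_contract is obligatory. None of the other listed options is made obligatory by any chain of premises.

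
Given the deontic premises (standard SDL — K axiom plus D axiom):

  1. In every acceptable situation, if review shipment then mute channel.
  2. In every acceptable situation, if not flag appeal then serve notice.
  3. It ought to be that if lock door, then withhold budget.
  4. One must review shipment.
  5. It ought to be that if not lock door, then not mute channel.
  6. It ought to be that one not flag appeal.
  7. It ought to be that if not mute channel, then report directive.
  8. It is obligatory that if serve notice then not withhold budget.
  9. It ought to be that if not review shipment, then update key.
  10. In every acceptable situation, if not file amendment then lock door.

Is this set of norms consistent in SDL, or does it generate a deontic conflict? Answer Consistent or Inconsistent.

Inconsistent

From premise 4 we have O(review_shipment).
With premise 1, O(review_shipment → mute_channel), the K-axiom yields O(mute_channel).
The contrapositive of premise 5 (O(¬lock_door → ¬mute_channel)) is O(mute_channel → lock_door), and O(mute_channel) is already established, so O(lock_door).
With premise 3, O(lock_door → withhold_budget), the K-axiom yields O(withhold_budget).
The contrapositive of premise 8 (O(serve_notice → ¬withhold_budget)) is O(withhold_budget → ¬serve_notice), and O(withhold_budget) is already established, so O(¬serve_notice).
Premise 2, O(¬flag_appeal → serve_notice), contraposes to O(¬serve_notice → flag_appeal); with O(¬serve_notice) we get O(flag_appeal).
But premise 6 directly asserts O(¬flag_appeal).
We now have both O(flag_appeal) and O(¬flag_appeal) — flag_appeal is simultaneously obligatory and forbidden, violating the D-axiom.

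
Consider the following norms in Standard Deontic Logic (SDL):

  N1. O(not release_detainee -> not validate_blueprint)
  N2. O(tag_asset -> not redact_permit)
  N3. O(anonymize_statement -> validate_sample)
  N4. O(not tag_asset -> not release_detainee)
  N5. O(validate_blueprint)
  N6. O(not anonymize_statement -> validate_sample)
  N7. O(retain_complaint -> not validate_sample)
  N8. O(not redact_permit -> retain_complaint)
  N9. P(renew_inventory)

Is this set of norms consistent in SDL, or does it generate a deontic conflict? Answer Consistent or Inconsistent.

Inconsistent

By case analysis on not anonymize_statement: premise 6 gives O(not anonymize_statement -> validate_sample) and premise 3 gives O(anonymize_statement -> validate_sample), so O(validate_sample) either way.
Premise 7 is O(retain_complaint -> not validate_sample); contrapositively O(validate_sample -> not retain_complaint). Since O(validate_sample) holds, K gives O(not retain_complaint).
The contrapositive of premise 8 (O(not redact_permit -> retain_complaint)) is O(not retain_complaint -> redact_permit), and O(not retain_complaint) is already established, so O(redact_permit).
The contrapositive of premise 2 (O(tag_asset -> not redact_permit)) is O(redact_permit -> not tag_asset), and O(redact_permit) is already established, so O(not tag_asset).
Applying K to premise 4 (O(not tag_asset -> not release_detainee)) and O(not tag_asset) yields O(not release_detainee).
Premise 1 is O(not release_detainee -> not validate_blueprint); since O(not release_detainee), deontic closure gives O(not validate_blueprint).
But premise 5 directly asserts O(validate_blueprint).
We now have both O(not validate_blueprint) and O(validate_blueprint) — validate_blueprint is simultaneously obligatory and forbidden, violating the D-axiom.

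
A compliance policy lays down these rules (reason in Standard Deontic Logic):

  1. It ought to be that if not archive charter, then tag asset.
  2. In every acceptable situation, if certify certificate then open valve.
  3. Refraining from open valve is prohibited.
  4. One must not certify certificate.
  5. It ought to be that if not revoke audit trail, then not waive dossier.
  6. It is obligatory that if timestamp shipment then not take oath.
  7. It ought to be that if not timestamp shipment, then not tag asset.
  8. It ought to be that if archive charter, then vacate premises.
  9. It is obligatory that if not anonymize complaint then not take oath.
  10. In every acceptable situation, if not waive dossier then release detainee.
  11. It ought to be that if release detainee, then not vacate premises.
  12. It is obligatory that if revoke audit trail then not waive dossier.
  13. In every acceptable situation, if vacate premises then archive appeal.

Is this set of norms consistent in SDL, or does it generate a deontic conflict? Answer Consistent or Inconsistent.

Consistent

Premise 2 is O(certify_certificate → open_valve); even if O(open_valve) held, inferring O(certify_certificate) would be affirming the consequent — invalid.
So O(certify_certificate) is not derivable, and the apparent clash with O(¬certify_certificate) does not arise.
A world satisfying every obligation exists (e.g. anonymize_complaint=false, archive_appeal=false, archive_charter=false, certify_certificate=false, open_valve=true, release_detainee=true, revoke_audit_trail=false, tag_asset=true, take_oath=false, timestamp_shipment=true, vacate_premises=false, waive_dossier=false); no atom is both obligatory and forbidden, so the set is consistent.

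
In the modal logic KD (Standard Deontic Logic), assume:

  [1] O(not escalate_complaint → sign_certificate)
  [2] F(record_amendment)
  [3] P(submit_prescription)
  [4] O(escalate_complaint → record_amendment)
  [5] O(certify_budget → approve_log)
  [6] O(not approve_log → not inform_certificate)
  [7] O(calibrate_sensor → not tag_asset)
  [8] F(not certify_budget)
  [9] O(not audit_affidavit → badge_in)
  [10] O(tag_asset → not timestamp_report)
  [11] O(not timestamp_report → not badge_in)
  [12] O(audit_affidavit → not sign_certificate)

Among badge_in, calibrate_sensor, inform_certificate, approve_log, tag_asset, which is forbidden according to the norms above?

tag_asset

F(record_amendment) at premise 2 means O(not record_amendment).
The contrapositive of premise 4 (O(escalate_complaint → record_amendment)) is O(not record_amendment → not escalate_complaint), and O(not record_amendment) is already established, so O(not escalate_complaint).
With premise 1, O(not escalate_complaint → sign_certificate), the K-axiom yields O(sign_certificate).
Premise 12 is O(audit_affidavit → not sign_certificate); contrapositively O(sign_certificate → not audit_affidavit). Since O(sign_certificate) holds, K gives O(not audit_affidavit).
With premise 9, O(not audit_affidavit → badge_in), the K-axiom yields O(badge_in).
Premise 11, O(not timestamp_report → not badge_in), contraposes to O(badge_in → timestamp_report); with O(badge_in) we get O(timestamp_report).
Premise 10 is O(tag_asset → not timestamp_report); contrapositively O(timestamp_report → not tag_asset). Since O(timestamp_report) holds, K gives O(not tag_asset).
So O(not tag_asset) holds, i.e. tag_asset is forbidden. None of the other listed options is forbidden under the premises.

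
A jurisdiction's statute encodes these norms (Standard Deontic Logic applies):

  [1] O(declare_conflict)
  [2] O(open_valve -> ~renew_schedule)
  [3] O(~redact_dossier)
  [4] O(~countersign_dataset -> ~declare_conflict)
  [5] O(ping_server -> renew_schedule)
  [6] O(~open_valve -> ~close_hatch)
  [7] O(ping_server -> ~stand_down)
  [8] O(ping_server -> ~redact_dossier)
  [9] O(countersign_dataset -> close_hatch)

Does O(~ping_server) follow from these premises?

Yes

Premise 1 gives O(declare_conflict).
Premise 4 is O(~countersign_dataset -> ~declare_conflict); contrapositively O(declare_conflict -> countersign_dataset). Since O(declare_conflict) holds, K gives O(countersign_dataset).
Applying K to premise 9 (O(countersign_dataset -> close_hatch)) and O(countersign_dataset) yields O(close_hatch).
Premise 6 is O(~open_valve -> ~close_hatch); contrapositively O(close_hatch -> open_valve). Since O(close_hatch) holds, K gives O(open_valve).
With premise 2, O(open_valve -> ~renew_schedule), the K-axiom yields O(~renew_schedule).
Premise 5, O(ping_server -> renew_schedule), contraposes to O(~renew_schedule -> ~ping_server); with O(~renew_schedule) we get O(~ping_server).
Premises 3, 7, 8 do not contribute to this derivation.
So O(~ping_server) follows.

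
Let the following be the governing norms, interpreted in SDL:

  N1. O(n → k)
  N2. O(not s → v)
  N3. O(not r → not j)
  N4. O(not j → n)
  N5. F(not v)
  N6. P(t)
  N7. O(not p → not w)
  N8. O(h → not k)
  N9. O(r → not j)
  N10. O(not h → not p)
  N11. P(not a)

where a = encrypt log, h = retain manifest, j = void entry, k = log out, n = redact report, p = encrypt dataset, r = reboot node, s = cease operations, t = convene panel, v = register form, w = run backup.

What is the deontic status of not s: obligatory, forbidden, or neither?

Neither

Premise 2 is O(not s → v); even if O(v) held, inferring O(not s) would be affirming the consequent — invalid.
No premise or chain of K-axiom applications forces O(not s), and none forces O(s). So not s is neither obligatory nor forbidden under these norms.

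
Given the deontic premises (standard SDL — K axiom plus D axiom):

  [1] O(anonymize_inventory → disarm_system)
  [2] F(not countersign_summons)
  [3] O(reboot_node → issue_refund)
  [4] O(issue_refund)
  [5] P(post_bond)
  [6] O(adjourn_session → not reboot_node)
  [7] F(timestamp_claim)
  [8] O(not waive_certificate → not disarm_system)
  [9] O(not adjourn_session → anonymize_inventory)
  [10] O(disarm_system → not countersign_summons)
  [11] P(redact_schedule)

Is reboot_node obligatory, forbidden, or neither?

Forbidden

F(not countersign_summons) at premise 2 means O(countersign_summons).
The contrapositive of premise 10 (O(disarm_system → not countersign_summons)) is O(countersign_summons → not disarm_system), and O(countersign_summons) is already established, so O(not disarm_system).
The contrapositive of premise 1 (O(anonymize_inventory → disarm_system)) is O(not disarm_system → not anonymize_inventory), and O(not disarm_system) is already established, so O(not anonymize_inventory).
Premise 9 is O(not adjourn_session → anonymize_inventory); contrapositively O(not anonymize_inventory → adjourn_session). Since O(not anonymize_inventory) holds, K gives O(adjourn_session).
With premise 6, O(adjourn_session → not reboot_node), the K-axiom yields O(not reboot_node).
Premises 3, 4, 5, 7, 8, 11 do not contribute to this derivation.
Thus O(not reboot_node), which is F(reboot_node): reboot_node is forbidden.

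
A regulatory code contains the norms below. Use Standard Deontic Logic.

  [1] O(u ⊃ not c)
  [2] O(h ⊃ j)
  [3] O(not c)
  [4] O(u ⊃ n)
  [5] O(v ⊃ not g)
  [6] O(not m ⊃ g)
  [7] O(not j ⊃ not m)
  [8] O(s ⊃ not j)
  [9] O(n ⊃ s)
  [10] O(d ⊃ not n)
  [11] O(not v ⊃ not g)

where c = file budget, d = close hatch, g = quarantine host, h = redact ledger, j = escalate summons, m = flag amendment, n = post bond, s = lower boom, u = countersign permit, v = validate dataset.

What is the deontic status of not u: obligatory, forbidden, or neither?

Premises 5 and 11 are O(v ⊃ not g) and O(not v ⊃ not g); every ideal world satisfies v or not v, so in either case not g holds — hence O(not g).
Premise 6, O(not m ⊃ g), contraposes to O(not g ⊃ m); with O(not g) we get O(m).
Premise 7, O(not j ⊃ not m), contraposes to O(m ⊃ j); with O(m) we get O(j).
Premise 8, O(s ⊃ not j), contraposes to O(j ⊃ not s); with O(j) we get O(not s).
The contrapositive of premise 9 (O(n ⊃ s)) is O(not s ⊃ not n), and O(not s) is already established, so O(not n).
Premise 4, O(u ⊃ n), contraposes to O(not n ⊃ not u); with O(not n) we get O(not u).
Premises 1, 2, 3, 10 do not contribute to this derivation.
Hence not u is obligatory.

Obligatory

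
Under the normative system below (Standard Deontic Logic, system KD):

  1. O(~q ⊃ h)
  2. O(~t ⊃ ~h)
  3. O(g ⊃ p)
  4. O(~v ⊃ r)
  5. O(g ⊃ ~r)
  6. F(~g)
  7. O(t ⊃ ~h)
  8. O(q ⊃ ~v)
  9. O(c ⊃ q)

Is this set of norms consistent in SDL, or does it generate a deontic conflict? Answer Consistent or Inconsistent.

Inconsistent

Premises 7 and 2 cover both cases: O(t ⊃ ~h) and O(~t ⊃ ~h). Since t ∨ ~t is a tautology, O(~h) follows.
Premise 1 is O(~q ⊃ h); contrapositively O(~h ⊃ q). Since O(~h) holds, K gives O(q).
Premise 8 is O(q ⊃ ~v); since O(q), deontic closure gives O(~v).
With premise 4, O(~v ⊃ r), the K-axiom yields O(r).
The contrapositive of premise 5 (O(g ⊃ ~r)) is O(r ⊃ ~g), and O(r) is already established, so O(~g).
Yet premise 6 is F(~g), i.e. O(g).
We now have both O(~g) and O(g) — g is simultaneously obligatory and forbidden, violating the D-axiom.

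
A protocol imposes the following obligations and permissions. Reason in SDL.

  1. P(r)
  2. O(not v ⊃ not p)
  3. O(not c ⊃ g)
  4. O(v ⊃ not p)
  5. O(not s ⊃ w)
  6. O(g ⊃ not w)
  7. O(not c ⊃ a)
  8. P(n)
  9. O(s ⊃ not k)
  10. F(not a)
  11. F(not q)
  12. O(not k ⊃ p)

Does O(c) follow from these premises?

Yes

Premises 2 and 4 cover both cases: O(not v ⊃ not p) and O(v ⊃ not p). Since not v ∨ v is a tautology, O(not p) follows.
Premise 12 is O(not k ⊃ p); contrapositively O(not p ⊃ k). Since O(not p) holds, K gives O(k).
Premise 9, O(s ⊃ not k), contraposes to O(k ⊃ not s); with O(k) we get O(not s).
Applying K to premise 5 (O(not s ⊃ w)) and O(not s) yields O(w).
Premise 6 is O(g ⊃ not w); contrapositively O(w ⊃ not g). Since O(w) holds, K gives O(not g).
Premise 3 is O(not c ⊃ g); contrapositively O(not g ⊃ c). Since O(not g) holds, K gives O(c).
Premises 1, 7, 8, 10, 11 do not contribute to this derivation.
So O(c) follows.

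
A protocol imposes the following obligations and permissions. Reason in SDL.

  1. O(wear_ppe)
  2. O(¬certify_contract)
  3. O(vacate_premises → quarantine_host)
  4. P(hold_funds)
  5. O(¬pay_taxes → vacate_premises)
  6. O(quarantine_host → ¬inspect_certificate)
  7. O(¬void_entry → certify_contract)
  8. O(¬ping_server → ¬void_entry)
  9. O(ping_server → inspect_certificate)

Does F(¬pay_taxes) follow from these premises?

Yes

From premise 2 we have O(¬certify_contract).
Premise 7 is O(¬void_entry → certify_contract); contrapositively O(¬certify_contract → void_entry). Since O(¬certify_contract) holds, K gives O(void_entry).
Premise 8, O(¬ping_server → ¬void_entry), contraposes to O(void_entry → ping_server); with O(void_entry) we get O(ping_server).
Premise 9 is O(ping_server → inspect_certificate); since O(ping_server), deontic closure gives O(inspect_certificate).
Premise 6 is O(quarantine_host → ¬inspect_certificate); contrapositively O(inspect_certificate → ¬quarantine_host). Since O(inspect_certificate) holds, K gives O(¬quarantine_host).
The contrapositive of premise 3 (O(vacate_premises → quarantine_host)) is O(¬quarantine_host → ¬vacate_premises), and O(¬quarantine_host) is already established, so O(¬vacate_premises).
Premise 5, O(¬pay_taxes → vacate_premises), contraposes to O(¬vacate_premises → pay_taxes); with O(¬vacate_premises) we get O(pay_taxes).
Premises 1, 4 do not contribute to this derivation.
So O(pay_taxes) holds, i.e. F(¬pay_taxes). The claim follows.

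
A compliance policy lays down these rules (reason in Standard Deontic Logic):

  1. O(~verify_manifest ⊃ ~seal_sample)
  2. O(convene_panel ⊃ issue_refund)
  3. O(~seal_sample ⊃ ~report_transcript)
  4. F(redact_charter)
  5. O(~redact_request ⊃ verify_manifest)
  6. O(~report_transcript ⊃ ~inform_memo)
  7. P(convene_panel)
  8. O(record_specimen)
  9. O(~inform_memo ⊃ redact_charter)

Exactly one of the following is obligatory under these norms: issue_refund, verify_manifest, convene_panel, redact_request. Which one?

Premise 4 is F(redact_charter), i.e. O(~redact_charter).
Premise 9 is O(~inform_memo ⊃ redact_charter); contrapositively O(~redact_charter ⊃ inform_memo). Since O(~redact_charter) holds, K gives O(inform_memo).
Premise 6 is O(~report_transcript ⊃ ~inform_memo); contrapositively O(inform_memo ⊃ report_transcript). Since O(inform_memo) holds, K gives O(report_transcript).
Premise 3, O(~seal_sample ⊃ ~report_transcript), contraposes to O(report_transcript ⊃ seal_sample); with O(report_transcript) we get O(seal_sample).
Premise 1 is O(~verify_manifest ⊃ ~seal_sample); contrapositively O(seal_sample ⊃ verify_manifest). Since O(seal_sample) holds, K gives O(verify_manifest).
So O(verify_manifest) holds — verify_manifest is obligatory. None of the other listed options is made obligatory by any chain of premises.

verify_manifest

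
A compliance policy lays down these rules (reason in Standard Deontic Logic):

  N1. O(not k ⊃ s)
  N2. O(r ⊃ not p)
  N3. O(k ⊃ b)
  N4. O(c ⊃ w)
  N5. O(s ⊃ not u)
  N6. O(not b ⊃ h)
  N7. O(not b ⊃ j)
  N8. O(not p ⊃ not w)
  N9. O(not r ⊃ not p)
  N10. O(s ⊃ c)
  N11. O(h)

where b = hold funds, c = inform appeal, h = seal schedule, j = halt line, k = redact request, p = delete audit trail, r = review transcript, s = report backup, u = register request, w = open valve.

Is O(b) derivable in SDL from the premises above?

By case analysis on r: premise 2 gives O(r ⊃ not p) and premise 9 gives O(not r ⊃ not p), so O(not p) either way.
From O(not p) and premise 8, O(not p ⊃ not w), we obtain O(not w).
The contrapositive of premise 4 (O(c ⊃ w)) is O(not w ⊃ not c), and O(not w) is already established, so O(not c).
The contrapositive of premise 10 (O(s ⊃ c)) is O(not c ⊃ not s), and O(not c) is already established, so O(not s).
The contrapositive of premise 1 (O(not k ⊃ s)) is O(not s ⊃ k), and O(not s) is already established, so O(k).
With premise 3, O(k ⊃ b), the K-axiom yields O(b).
Premises 5, 6, 7, 11 do not contribute to this derivation.
So O(b) follows.

Yes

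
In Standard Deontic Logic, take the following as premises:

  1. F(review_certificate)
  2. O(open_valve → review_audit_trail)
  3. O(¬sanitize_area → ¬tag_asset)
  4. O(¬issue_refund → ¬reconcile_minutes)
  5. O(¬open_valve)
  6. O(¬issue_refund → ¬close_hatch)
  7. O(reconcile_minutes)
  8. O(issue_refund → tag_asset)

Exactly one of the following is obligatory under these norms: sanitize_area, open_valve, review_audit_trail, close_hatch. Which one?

From premise 7 we have O(reconcile_minutes).
Premise 4 is O(¬issue_refund → ¬reconcile_minutes); contrapositively O(reconcile_minutes → issue_refund). Since O(reconcile_minutes) holds, K gives O(issue_refund).
Applying K to premise 8 (O(issue_refund → tag_asset)) and O(issue_refund) yields O(tag_asset).
Premise 3 is O(¬sanitize_area → ¬tag_asset); contrapositively O(tag_asset → sanitize_area). Since O(tag_asset) holds, K gives O(sanitize_area).
So O(sanitize_area) holds — sanitize_area is obligatory. None of the other listed options is made obligatory by any chain of premises.

sanitize_area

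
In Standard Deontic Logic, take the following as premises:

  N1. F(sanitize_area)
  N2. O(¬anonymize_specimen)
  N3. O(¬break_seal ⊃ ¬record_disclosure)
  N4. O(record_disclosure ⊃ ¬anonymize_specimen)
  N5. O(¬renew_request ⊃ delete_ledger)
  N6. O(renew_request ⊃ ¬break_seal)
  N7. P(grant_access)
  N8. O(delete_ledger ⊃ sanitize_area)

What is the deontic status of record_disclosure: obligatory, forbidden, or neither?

Premise 1, F(sanitize_area), is equivalent to O(¬sanitize_area).
Premise 8, O(delete_ledger ⊃ sanitize_area), contraposes to O(¬sanitize_area ⊃ ¬delete_ledger); with O(¬sanitize_area) we get O(¬delete_ledger).
The contrapositive of premise 5 (O(¬renew_request ⊃ delete_ledger)) is O(¬delete_ledger ⊃ renew_request), and O(¬delete_ledger) is already established, so O(renew_request).
Premise 6 is O(renew_request ⊃ ¬break_seal); since O(renew_request), deontic closure gives O(¬break_seal).
From O(¬break_seal) and premise 3, O(¬break_seal ⊃ ¬record_disclosure), we obtain O(¬record_disclosure).
Premises 2, 4, 7 do not contribute to this derivation.
Thus O(¬record_disclosure), which is F(record_disclosure): record_disclosure is forbidden.

Forbidden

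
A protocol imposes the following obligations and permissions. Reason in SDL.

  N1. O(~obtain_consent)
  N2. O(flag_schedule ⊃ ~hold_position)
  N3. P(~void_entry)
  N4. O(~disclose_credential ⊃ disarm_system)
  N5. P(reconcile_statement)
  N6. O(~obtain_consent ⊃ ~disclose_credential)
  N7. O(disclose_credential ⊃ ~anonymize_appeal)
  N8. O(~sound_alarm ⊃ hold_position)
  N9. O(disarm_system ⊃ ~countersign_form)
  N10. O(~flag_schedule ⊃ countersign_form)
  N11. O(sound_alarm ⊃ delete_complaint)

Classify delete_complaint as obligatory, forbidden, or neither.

Premise 1 gives O(~obtain_consent).
With premise 6, O(~obtain_consent ⊃ ~disclose_credential), the K-axiom yields O(~disclose_credential).
With premise 4, O(~disclose_credential ⊃ disarm_system), the K-axiom yields O(disarm_system).
With premise 9, O(disarm_system ⊃ ~countersign_form), the K-axiom yields O(~countersign_form).
The contrapositive of premise 10 (O(~flag_schedule ⊃ countersign_form)) is O(~countersign_form ⊃ flag_schedule), and O(~countersign_form) is already established, so O(flag_schedule).
Premise 2 is O(flag_schedule ⊃ ~hold_position); since O(flag_schedule), deontic closure gives O(~hold_position).
The contrapositive of premise 8 (O(~sound_alarm ⊃ hold_position)) is O(~hold_position ⊃ sound_alarm), and O(~hold_position) is already established, so O(sound_alarm).
With premise 11, O(sound_alarm ⊃ delete_complaint), the K-axiom yields O(delete_complaint).
Premises 3, 5, 7 do not contribute to this derivation.
Hence delete_complaint is obligatory.

Obligatory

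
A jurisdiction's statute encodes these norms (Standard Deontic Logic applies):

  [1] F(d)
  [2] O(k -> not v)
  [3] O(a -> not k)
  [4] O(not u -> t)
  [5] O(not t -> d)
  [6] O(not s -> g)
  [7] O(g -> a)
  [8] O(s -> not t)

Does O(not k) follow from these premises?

F(d) at premise 1 means O(not d).
Premise 5, O(not t -> d), contraposes to O(not d -> t); with O(not d) we get O(t).
Premise 8 is O(s -> not t); contrapositively O(t -> not s). Since O(t) holds, K gives O(not s).
Applying K to premise 6 (O(not s -> g)) and O(not s) yields O(g).
Premise 7 is O(g -> a); since O(g), deontic closure gives O(a).
From O(a) and premise 3, O(a -> not k), we obtain O(not k).
Premises 2, 4 do not contribute to this derivation.
So O(not k) follows.

Yes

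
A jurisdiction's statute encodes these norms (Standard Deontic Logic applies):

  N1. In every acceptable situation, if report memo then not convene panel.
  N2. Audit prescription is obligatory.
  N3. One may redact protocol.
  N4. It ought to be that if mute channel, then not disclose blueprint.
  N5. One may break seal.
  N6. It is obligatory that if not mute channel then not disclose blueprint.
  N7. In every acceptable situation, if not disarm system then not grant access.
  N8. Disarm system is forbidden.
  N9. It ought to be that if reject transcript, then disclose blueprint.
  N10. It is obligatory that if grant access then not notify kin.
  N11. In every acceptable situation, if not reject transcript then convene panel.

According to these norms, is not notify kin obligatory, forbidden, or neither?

Neither

Premise 10 is O(grant_access → ¬notify_kin), but O(grant_access) is not derivable from the premises, so it does not yield O(¬notify_kin).
No premise or chain of K-axiom applications forces O(¬notify_kin), and none forces O(notify_kin). So ¬notify_kin is neither obligatory nor forbidden under these norms.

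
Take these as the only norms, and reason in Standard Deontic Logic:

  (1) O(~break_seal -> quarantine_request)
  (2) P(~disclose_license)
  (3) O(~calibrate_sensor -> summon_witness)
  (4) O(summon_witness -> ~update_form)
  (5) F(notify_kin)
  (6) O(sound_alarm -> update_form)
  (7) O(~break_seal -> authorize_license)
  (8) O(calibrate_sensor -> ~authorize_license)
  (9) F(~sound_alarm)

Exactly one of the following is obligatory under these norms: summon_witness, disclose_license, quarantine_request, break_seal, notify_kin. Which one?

break_seal

Premise 9 is F(~sound_alarm), i.e. O(sound_alarm).
Premise 6 is O(sound_alarm -> update_form); since O(sound_alarm), deontic closure gives O(update_form).
The contrapositive of premise 4 (O(summon_witness -> ~update_form)) is O(update_form -> ~summon_witness), and O(update_form) is already established, so O(~summon_witness).
Premise 3, O(~calibrate_sensor -> summon_witness), contraposes to O(~summon_witness -> calibrate_sensor); with O(~summon_witness) we get O(calibrate_sensor).
Applying K to premise 8 (O(calibrate_sensor -> ~authorize_license)) and O(calibrate_sensor) yields O(~authorize_license).
The contrapositive of premise 7 (O(~break_seal -> authorize_license)) is O(~authorize_license -> break_seal), and O(~authorize_license) is already established, so O(break_seal).
So O(break_seal) holds — break_seal is obligatory. None of the other listed options is made obligatory by any chain of premises.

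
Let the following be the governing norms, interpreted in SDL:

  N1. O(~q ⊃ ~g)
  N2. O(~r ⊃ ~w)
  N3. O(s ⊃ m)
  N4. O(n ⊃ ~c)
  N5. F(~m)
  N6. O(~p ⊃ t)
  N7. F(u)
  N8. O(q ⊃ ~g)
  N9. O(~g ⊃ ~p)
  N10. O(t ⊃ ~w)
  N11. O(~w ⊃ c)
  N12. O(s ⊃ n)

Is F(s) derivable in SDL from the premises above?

Yes

Premises 1 and 8 are O(~q ⊃ ~g) and O(q ⊃ ~g); every ideal world satisfies ~q or q, so in either case ~g holds — hence O(~g).
Premise 9 is O(~g ⊃ ~p); since O(~g), deontic closure gives O(~p).
From O(~p) and premise 6, O(~p ⊃ t), we obtain O(t).
From O(t) and premise 10, O(t ⊃ ~w), we obtain O(~w).
With premise 11, O(~w ⊃ c), the K-axiom yields O(c).
The contrapositive of premise 4 (O(n ⊃ ~c)) is O(c ⊃ ~n), and O(c) is already established, so O(~n).
The contrapositive of premise 12 (O(s ⊃ n)) is O(~n ⊃ ~s), and O(~n) is already established, so O(~s).
Premises 2, 3, 5, 7 do not contribute to this derivation.
So O(~s) holds, i.e. F(s). The claim follows.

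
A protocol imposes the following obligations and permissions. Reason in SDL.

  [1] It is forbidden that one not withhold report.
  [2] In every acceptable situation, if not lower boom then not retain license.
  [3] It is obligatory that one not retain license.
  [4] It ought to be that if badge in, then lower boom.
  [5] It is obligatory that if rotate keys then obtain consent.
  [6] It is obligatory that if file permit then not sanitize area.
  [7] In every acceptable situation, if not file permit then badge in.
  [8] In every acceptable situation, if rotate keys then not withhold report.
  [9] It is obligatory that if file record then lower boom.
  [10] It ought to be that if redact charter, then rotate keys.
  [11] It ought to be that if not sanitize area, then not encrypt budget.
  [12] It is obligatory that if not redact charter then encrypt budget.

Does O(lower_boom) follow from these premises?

Yes

Premise 1 is F(¬withhold_report), i.e. O(withhold_report).
Premise 8 is O(rotate_keys → ¬withhold_report); contrapositively O(withhold_report → ¬rotate_keys). Since O(withhold_report) holds, K gives O(¬rotate_keys).
Premise 10, O(redact_charter → rotate_keys), contraposes to O(¬rotate_keys → ¬redact_charter); with O(¬rotate_keys) we get O(¬redact_charter).
From O(¬redact_charter) and premise 12, O(¬redact_charter → encrypt_budget), we obtain O(encrypt_budget).
Premise 11, O(¬sanitize_area → ¬encrypt_budget), contraposes to O(encrypt_budget → sanitize_area); with O(encrypt_budget) we get O(sanitize_area).
The contrapositive of premise 6 (O(file_permit → ¬sanitize_area)) is O(sanitize_area → ¬file_permit), and O(sanitize_area) is already established, so O(¬file_permit).
Premise 7 is O(¬file_permit → badge_in); since O(¬file_permit), deontic closure gives O(badge_in).
Premise 4 is O(badge_in → lower_boom); since O(badge_in), deontic closure gives O(lower_boom).
Premises 2, 3, 5, 9 do not contribute to this derivation.
So O(lower_boom) follows.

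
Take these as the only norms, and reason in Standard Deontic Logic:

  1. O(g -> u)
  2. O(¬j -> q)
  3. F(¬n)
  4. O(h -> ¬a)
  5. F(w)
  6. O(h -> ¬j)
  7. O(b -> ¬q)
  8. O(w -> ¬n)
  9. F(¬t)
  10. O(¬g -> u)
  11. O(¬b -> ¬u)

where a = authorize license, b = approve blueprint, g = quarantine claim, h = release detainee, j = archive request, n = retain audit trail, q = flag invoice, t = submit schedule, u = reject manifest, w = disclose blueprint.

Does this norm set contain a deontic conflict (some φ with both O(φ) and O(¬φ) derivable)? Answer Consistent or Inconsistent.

Consistent

Premise 8 is O(w -> ¬n), but O(w) is not derivable from the premises, so it does not yield O(¬n).
So O(¬n) is not derivable, and the apparent clash with O(n) does not arise.
A world satisfying every obligation exists (e.g. a=false, b=true, g=false, h=false, j=true, n=true, q=false, t=true, u=true, w=false); no atom is both obligatory and forbidden, so the set is consistent.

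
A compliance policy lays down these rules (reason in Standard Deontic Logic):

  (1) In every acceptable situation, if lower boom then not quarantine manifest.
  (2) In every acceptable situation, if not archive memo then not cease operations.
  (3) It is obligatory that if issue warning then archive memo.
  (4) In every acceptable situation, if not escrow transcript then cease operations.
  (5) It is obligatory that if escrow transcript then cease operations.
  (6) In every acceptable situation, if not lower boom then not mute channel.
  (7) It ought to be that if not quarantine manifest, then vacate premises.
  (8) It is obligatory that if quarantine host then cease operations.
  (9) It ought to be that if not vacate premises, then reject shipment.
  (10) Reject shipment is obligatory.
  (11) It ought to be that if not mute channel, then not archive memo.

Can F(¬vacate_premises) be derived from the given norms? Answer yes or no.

Premises 5 and 4 are O(escrow_transcript → cease_operations) and O(¬escrow_transcript → cease_operations); every ideal world satisfies escrow_transcript or ¬escrow_transcript, so in either case cease_operations holds — hence O(cease_operations).
Premise 2 is O(¬archive_memo → ¬cease_operations); contrapositively O(cease_operations → archive_memo). Since O(cease_operations) holds, K gives O(archive_memo).
Premise 11, O(¬mute_channel → ¬archive_memo), contraposes to O(archive_memo → mute_channel); with O(archive_memo) we get O(mute_channel).
The contrapositive of premise 6 (O(¬lower_boom → ¬mute_channel)) is O(mute_channel → lower_boom), and O(mute_channel) is already established, so O(lower_boom).
Applying K to premise 1 (O(lower_boom → ¬quarantine_manifest)) and O(lower_boom) yields O(¬quarantine_manifest).
Premise 7 is O(¬quarantine_manifest → vacate_premises); since O(¬quarantine_manifest), deontic closure gives O(vacate_premises).
Premises 3, 8, 9, 10 do not contribute to this derivation.
So O(vacate_premises) holds, i.e. F(¬vacate_premises). The claim follows.

Yes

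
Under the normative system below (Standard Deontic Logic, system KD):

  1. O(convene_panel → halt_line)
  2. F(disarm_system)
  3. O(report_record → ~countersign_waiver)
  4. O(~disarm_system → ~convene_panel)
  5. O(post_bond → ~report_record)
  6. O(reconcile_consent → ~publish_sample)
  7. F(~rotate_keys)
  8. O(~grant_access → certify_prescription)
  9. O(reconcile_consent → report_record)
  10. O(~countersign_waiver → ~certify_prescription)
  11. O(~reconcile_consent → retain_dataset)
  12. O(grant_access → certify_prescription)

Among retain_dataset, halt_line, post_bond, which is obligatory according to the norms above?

Premises 12 and 8 are O(grant_access → certify_prescription) and O(~grant_access → certify_prescription); every ideal world satisfies grant_access or ~grant_access, so in either case certify_prescription holds — hence O(certify_prescription).
Premise 10 is O(~countersign_waiver → ~certify_prescription); contrapositively O(certify_prescription → countersign_waiver). Since O(certify_prescription) holds, K gives O(countersign_waiver).
Premise 3, O(report_record → ~countersign_waiver), contraposes to O(countersign_waiver → ~report_record); with O(countersign_waiver) we get O(~report_record).
The contrapositive of premise 9 (O(reconcile_consent → report_record)) is O(~report_record → ~reconcile_consent), and O(~report_record) is already established, so O(~reconcile_consent).
Applying K to premise 11 (O(~reconcile_consent → retain_dataset)) and O(~reconcile_consent) yields O(retain_dataset).
So O(retain_dataset) holds — retain_dataset is obligatory. None of the other listed options is made obligatory by any chain of premises.

retain_dataset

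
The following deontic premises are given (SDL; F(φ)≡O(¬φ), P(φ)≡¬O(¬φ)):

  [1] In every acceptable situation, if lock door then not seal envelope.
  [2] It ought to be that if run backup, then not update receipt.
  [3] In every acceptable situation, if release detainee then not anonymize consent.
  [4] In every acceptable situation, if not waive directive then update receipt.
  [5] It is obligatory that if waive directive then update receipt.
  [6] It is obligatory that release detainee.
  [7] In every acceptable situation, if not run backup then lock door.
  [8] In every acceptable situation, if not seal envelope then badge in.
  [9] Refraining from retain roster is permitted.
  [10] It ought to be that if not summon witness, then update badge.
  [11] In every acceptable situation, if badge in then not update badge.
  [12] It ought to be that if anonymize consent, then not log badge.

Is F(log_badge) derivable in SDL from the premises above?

No

Premise 12 is O(anonymize_consent → ¬log_badge), but O(anonymize_consent) is not derivable from the premises, so it does not yield O(¬log_badge).
No other premise forces O(¬log_badge). An ideal world satisfying every premise can still have log_badge true, so F(log_badge) is not derivable.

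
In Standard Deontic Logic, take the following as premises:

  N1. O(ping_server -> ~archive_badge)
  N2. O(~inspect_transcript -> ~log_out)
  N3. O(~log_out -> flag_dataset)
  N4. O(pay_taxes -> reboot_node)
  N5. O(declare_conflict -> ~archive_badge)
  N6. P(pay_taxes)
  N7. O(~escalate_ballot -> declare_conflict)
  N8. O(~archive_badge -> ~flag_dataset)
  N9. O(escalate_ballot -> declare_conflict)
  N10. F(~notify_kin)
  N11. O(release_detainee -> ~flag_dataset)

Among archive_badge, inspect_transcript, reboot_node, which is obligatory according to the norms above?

Premises 9 and 7 are O(escalate_ballot -> declare_conflict) and O(~escalate_ballot -> declare_conflict); every ideal world satisfies escalate_ballot or ~escalate_ballot, so in either case declare_conflict holds — hence O(declare_conflict).
With premise 5, O(declare_conflict -> ~archive_badge), the K-axiom yields O(~archive_badge).
With premise 8, O(~archive_badge -> ~flag_dataset), the K-axiom yields O(~flag_dataset).
Premise 3 is O(~log_out -> flag_dataset); contrapositively O(~flag_dataset -> log_out). Since O(~flag_dataset) holds, K gives O(log_out).
Premise 2 is O(~inspect_transcript -> ~log_out); contrapositively O(log_out -> inspect_transcript). Since O(log_out) holds, K gives O(inspect_transcript).
So O(inspect_transcript) holds — inspect_transcript is obligatory. None of the other listed options is made obligatory by any chain of premises.

inspect_transcript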